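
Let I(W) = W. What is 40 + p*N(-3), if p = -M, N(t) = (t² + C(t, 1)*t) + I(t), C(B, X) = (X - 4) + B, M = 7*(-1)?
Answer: 208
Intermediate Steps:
M = -7
C(B, X) = -4 + B + X (C(B, X) = (-4 + X) + B = -4 + B + X)
N(t) = t + t² + t*(-3 + t) (N(t) = (t² + (-4 + t + 1)*t) + t = (t² + (-3 + t)*t) + t = (t² + t*(-3 + t)) + t = t + t² + t*(-3 + t))
p = 7 (p = -1*(-7) = 7)
40 + p*N(-3) = 40 + 7*(2*(-3)*(-1 - 3)) = 40 + 7*(2*(-3)*(-4)) = 40 + 7*24 = 40 + 168 = 208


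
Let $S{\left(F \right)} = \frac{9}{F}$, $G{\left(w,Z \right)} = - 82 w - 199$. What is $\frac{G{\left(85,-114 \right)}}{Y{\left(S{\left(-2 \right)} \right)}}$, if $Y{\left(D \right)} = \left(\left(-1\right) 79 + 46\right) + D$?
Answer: $\frac{14338}{75} \approx 191.17$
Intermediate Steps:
$G{\left(w,Z \right)} = -199 - 82 w$
$Y{\left(D \right)} = -33 + D$ ($Y{\left(D \right)} = \left(-79 + 46\right) + D = -33 + D$)
$\frac{G{\left(85,-114 \right)}}{Y{\left(S{\left(-2 \right)} \right)}} = \frac{-199 - 6970}{-33 + \frac{9}{-2}} = \frac{-199 - 6970}{-33 + 9 \left(- \frac{1}{2}\right)} = - \frac{7169}{-33 - \frac{9}{2}} = - \frac{7169}{- \frac{75}{2}} = \left(-7169\right) \left(- \frac{2}{75}\right) = \frac{14338}{75}$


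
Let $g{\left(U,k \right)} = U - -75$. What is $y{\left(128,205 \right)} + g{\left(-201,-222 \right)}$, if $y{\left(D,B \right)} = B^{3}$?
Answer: $8614999$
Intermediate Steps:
$g{\left(U,k \right)} = 75 + U$ ($g{\left(U,k \right)} = U + 75 = 75 + U$)
$y{\left(128,205 \right)} + g{\left(-201,-222 \right)} = 205^{3} + \left(75 - 201\right) = 8615125 - 126 = 8614999$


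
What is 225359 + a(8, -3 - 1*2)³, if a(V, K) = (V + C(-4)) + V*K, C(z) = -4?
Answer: 178703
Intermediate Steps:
a(V, K) = -4 + V + K*V (a(V, K) = (V - 4) + V*K = (-4 + V) + K*V = -4 + V + K*V)
225359 + a(8, -3 - 1*2)³ = 225359 + (-4 + 8 + (-3 - 1*2)*8)³ = 225359 + (-4 + 8 + (-3 - 2)*8)³ = 225359 + (-4 + 8 - 5*8)³ = 225359 + (-4 + 8 - 40)³ = 225359 + (-36)³ = 225359 - 46656 = 178703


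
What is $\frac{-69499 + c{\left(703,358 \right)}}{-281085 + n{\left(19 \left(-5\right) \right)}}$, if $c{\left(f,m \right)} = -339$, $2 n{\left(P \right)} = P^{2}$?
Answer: $\frac{139676}{553145} \approx 0.25251$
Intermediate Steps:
$n{\left(P \right)} = \frac{P^{2}}{2}$
$\frac{-69499 + c{\left(703,358 \right)}}{-281085 + n{\left(19 \left(-5\right) \right)}} = \frac{-69499 - 339}{-281085 + \frac{\left(19 \left(-5\right)\right)^{2}}{2}} = - \frac{69838}{-281085 + \frac{\left(-95\right)^{2}}{2}} = - \frac{69838}{-281085 + \frac{1}{2} \cdot 9025} = - \frac{69838}{-281085 + \frac{9025}{2}} = - \frac{69838}{- \frac{553145}{2}} = \left(-69838\right) \left(- \frac{2}{553145}\right) = \frac{139676}{553145}$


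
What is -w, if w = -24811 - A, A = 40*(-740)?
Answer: -4789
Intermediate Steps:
A = -29600
w = 4789 (w = -24811 - 1*(-29600) = -24811 + 29600 = 4789)
-w = -1*4789 = -4789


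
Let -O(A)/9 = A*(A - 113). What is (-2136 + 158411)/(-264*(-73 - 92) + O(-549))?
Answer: -156275/3227382 ≈ -0.048422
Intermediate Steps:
O(A) = -9*A*(-113 + A) (O(A) = -9*A*(A - 113) = -9*A*(-113 + A))
(-2136 + 158411)/(-264*(-73 - 92) + O(-549)) = (-2136 + 158411)/(-264*(-73 - 92) + 9*(-549)*(113 - 1*(-549))) = 156275/(-264*(-165) + 9*(-549)*(113 + 549)) = 156275/(43560 + 9*(-549)*662) = 156275/(43560 - 3270942) = 156275/(-3227382) = 156275*(-1/3227382) = -156275/3227382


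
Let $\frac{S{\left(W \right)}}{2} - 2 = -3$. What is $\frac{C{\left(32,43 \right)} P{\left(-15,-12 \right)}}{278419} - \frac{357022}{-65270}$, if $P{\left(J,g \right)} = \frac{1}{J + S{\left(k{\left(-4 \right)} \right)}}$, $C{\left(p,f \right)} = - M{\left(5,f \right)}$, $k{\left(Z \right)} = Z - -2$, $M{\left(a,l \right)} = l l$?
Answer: $\frac{844974861968}{154465469105} \approx 5.4703$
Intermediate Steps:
$M{\left(a,l \right)} = l^{2}$
$k{\left(Z \right)} = 2 + Z$ ($k{\left(Z \right)} = Z + 2 = 2 + Z$)
$S{\left(W \right)} = -2$ ($S{\left(W \right)} = 4 + 2 \left(-3\right) = 4 - 6 = -2$)
$C{\left(p,f \right)} = - f^{2}$
$P{\left(J,g \right)} = \frac{1}{-2 + J}$ ($P{\left(J,g \right)} = \frac{1}{J - 2} = \frac{1}{-2 + J}$)
$\frac{C{\left(32,43 \right)} P{\left(-15,-12 \right)}}{278419} - \frac{357022}{-65270} = \frac{- 43^{2} \frac{1}{-2 - 15}}{278419} - \frac{357022}{-65270} = \frac{\left(-1\right) 1849}{-17} \cdot \frac{1}{278419} - - \frac{178511}{32635} = \left(-1849\right) \left(- \frac{1}{17}\right) \frac{1}{278419} + \frac{178511}{32635} = \frac{1849}{17} \cdot \frac{1}{278419} + \frac{178511}{32635} = \frac{1849}{4733123} + \frac{178511}{32635} = \frac{844974861968}{154465469105}$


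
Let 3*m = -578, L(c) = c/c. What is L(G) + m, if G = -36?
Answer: -575/3 ≈ -191.67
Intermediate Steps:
L(c) = 1
m = -578/3 (m = (⅓)*(-578) = -578/3 ≈ -192.67)
L(G) + m = 1 - 578/3 = -575/3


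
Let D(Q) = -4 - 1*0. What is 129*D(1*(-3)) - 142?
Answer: -658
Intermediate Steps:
D(Q) = -4 (D(Q) = -4 + 0 = -4)
129*D(1*(-3)) - 142 = 129*(-4) - 142 = -516 - 142 = -658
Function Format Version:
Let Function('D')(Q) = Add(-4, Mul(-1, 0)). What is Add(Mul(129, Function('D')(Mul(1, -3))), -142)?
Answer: -658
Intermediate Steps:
Function('D')(Q) = -4 (Function('D')(Q) = Add(-4, 0) = -4)
Add(Mul(129, Function('D')(Mul(1, -3))), -142) = Add(Mul(129, -4), -142) = Add(-516, -142) = -658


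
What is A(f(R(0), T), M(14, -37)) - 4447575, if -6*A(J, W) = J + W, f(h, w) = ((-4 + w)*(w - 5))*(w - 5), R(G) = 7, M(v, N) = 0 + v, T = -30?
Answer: -13321907/3 ≈ -4.4406e+6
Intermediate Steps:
M(v, N) = v
f(h, w) = (-5 + w)²*(-4 + w) (f(h, w) = ((-4 + w)*(-5 + w))*(-5 + w) = ((-5 + w)*(-4 + w))*(-5 + w) = (-5 + w)²*(-4 + w))
A(J, W) = -J/6 - W/6 (A(J, W) = -(J + W)/6 = -J/6 - W/6)
A(f(R(0), T), M(14, -37)) - 4447575 = (-(-5 - 30)²*(-4 - 30)/6 - ⅙*14) - 4447575 = (-(-35)²*(-34)/6 - 7/3) - 4447575 = (-1225*(-34)/6 - 7/3) - 4447575 = (-⅙*(-41650) - 7/3) - 4447575 = (20825/3 - 7/3) - 4447575 = 20818/3 - 4447575 = -13321907/3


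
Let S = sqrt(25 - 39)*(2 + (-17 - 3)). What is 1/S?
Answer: I*sqrt(14)/252 ≈ 0.014848*I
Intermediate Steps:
S = -18*I*sqrt(14) (S = sqrt(-14)*(2 - 20) = (I*sqrt(14))*(-18) = -18*I*sqrt(14) ≈ -67.35*I)
1/S = 1/(-18*I*sqrt(14)) = I*sqrt(14)/252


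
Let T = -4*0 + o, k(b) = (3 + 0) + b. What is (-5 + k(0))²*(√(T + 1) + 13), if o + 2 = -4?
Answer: 52 + 4*I*√5 ≈ 52.0 + 8.9443*I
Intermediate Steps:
o = -6 (o = -2 - 4 = -6)
k(b) = 3 + b
T = -6 (T = -4*0 - 6 = 0 - 6 = -6)
(-5 + k(0))²*(√(T + 1) + 13) = (-5 + (3 + 0))²*(√(-6 + 1) + 13) = (-5 + 3)²*(√(-5) + 13) = (-2)²*(I*√5 + 13) = 4*(13 + I*√5) = 52 + 4*I*√5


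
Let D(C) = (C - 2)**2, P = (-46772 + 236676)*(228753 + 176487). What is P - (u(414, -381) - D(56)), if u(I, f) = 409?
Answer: 76956699467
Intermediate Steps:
P = 76956696960 (P = 189904*405240 = 76956696960)
D(C) = (-2 + C)**2
P - (u(414, -381) - D(56)) = 76956696960 - (409 - (-2 + 56)**2) = 76956696960 - (409 - 1*54**2) = 76956696960 - (409 - 1*2916) = 76956696960 - (409 - 2916) = 76956696960 - 1*(-2507) = 76956696960 + 2507 = 76956699467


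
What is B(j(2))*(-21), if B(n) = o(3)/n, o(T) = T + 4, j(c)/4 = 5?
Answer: -147/20 ≈ -7.3500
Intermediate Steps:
j(c) = 20 (j(c) = 4*5 = 20)
o(T) = 4 + T
B(n) = 7/n (B(n) = (4 + 3)/n = 7/n)
B(j(2))*(-21) = (7/20)*(-21) = -147/20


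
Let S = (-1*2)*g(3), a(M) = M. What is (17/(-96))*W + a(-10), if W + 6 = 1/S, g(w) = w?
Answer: -5131/576 ≈ -8.9080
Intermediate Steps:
S = -6 (S = -1*2*3 = -2*3 = -6)
W = -37/6 (W = -6 + 1/(-6) = -6 - ⅙ = -37/6 ≈ -6.1667)
(17/(-96))*W + a(-10) = (17/(-96))*(-37/6) - 10 = (17*(-1/96))*(-37/6) - 10 = -17/96*(-37/6) - 10 = 629/576 - 10 = -5131/576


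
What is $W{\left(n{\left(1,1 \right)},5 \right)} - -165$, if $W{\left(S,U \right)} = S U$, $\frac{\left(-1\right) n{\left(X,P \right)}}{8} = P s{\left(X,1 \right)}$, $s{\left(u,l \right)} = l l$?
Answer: $125$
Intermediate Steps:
$s{\left(u,l \right)} = l^{2}$
$n{\left(X,P \right)} = - 8 P$ ($n{\left(X,P \right)} = - 8 P 1^{2} = - 8 P 1 = - 8 P$)
$W{\left(n{\left(1,1 \right)},5 \right)} - -165 = \left(-8\right) 1 \cdot 5 - -165 = \left(-8\right) 5 + 165 = -40 + 165 = 125$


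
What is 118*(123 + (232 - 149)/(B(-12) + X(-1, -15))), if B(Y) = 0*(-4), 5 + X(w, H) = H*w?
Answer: 77467/5 ≈ 15493.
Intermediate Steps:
X(w, H) = -5 + H*w
B(Y) = 0
118*(123 + (232 - 149)/(B(-12) + X(-1, -15))) = 118*(123 + (232 - 149)/(0 + (-5 - 15*(-1)))) = 118*(123 + 83/(0 + (-5 + 15))) = 118*(123 + 83/(0 + 10)) = 118*(123 + 83/10) = 118*(1313/10) = 77467/5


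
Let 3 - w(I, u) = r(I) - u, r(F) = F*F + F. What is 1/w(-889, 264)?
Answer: -1/789165 ≈ -1.2672e-6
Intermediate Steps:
r(F) = F + F**2 (r(F) = F**2 + F = F + F**2)
w(I, u) = 3 + u - I*(1 + I) (w(I, u) = 3 - (I*(1 + I) - u) = 3 - (-u + I*(1 + I)) = 3 + (u - I*(1 + I)) = 3 + u - I*(1 + I))
1/w(-889, 264) = 1/(3 + 264 - 1*(-889)*(1 - 889)) = 1/(3 + 264 - 1*(-889)*(-888)) = 1/(3 + 264 - 789432) = 1/(-789165) = -1/789165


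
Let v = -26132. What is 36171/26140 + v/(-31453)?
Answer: 1820776943/822181420 ≈ 2.2146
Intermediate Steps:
36171/26140 + v/(-31453) = 36171/26140 - 26132/(-31453) = 36171*(1/26140) - 26132*(-1/31453) = 36171/26140 + 26132/31453 = 1820776943/822181420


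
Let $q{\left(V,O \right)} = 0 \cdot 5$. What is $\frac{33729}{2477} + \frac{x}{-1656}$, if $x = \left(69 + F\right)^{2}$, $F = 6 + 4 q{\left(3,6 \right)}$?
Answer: $\frac{4658011}{455768} \approx 10.22$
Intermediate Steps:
$q{\left(V,O \right)} = 0$
$F = 6$ ($F = 6 + 4 \cdot 0 = 6 + 0 = 6$)
$x = 5625$ ($x = \left(69 + 6\right)^{2} = 75^{2} = 5625$)
$\frac{33729}{2477} + \frac{x}{-1656} = \frac{33729}{2477} + \frac{5625}{-1656} = 33729 \cdot \frac{1}{2477} + 5625 \left(- \frac{1}{1656}\right) = \frac{33729}{2477} - \frac{625}{184} = \frac{4658011}{455768}$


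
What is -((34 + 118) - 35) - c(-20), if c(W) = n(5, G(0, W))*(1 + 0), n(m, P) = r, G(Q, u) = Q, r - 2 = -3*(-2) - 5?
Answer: -120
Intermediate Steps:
r = 3 (r = 2 + (-3*(-2) - 5) = 2 + (6 - 5) = 2 + 1 = 3)
n(m, P) = 3
c(W) = 3 (c(W) = 3*(1 + 0) = 3*1 = 3)
-((34 + 118) - 35) - c(-20) = -((34 + 118) - 35) - 1*3 = -(152 - 35) - 3 = -1*117 - 3 = -117 - 3 = -120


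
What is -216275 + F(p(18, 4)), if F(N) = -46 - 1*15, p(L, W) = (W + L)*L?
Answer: -216336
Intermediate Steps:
p(L, W) = L*(L + W) (p(L, W) = (L + W)*L = L*(L + W))
F(N) = -61 (F(N) = -46 - 15 = -61)
-216275 + F(p(18, 4)) = -216275 - 61 = -216336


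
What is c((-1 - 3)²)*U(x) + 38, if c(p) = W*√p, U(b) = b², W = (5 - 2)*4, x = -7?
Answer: 2390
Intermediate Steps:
W = 12 (W = 3*4 = 12)
c(p) = 12*√p
c((-1 - 3)²)*U(x) + 38 = (12*√((-1 - 3)²))*(-7)² + 38 = (12*√((-4)²))*49 + 38 = (12*√16)*49 + 38 = (12*4)*49 + 38 = 48*49 + 38 = 2352 + 38 = 2390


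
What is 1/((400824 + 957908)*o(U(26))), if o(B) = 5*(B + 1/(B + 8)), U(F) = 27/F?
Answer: 611/4769828686 ≈ 1.2810e-7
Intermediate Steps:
o(B) = 5*B + 5/(8 + B) (o(B) = 5*(B + 1/(8 + B)) = 5*B + 5/(8 + B))
1/((400824 + 957908)*o(U(26))) = 1/((400824 + 957908)*((5*(1 + (27/26)**2 + 8*(27/26))/(8 + 27/26)))) = 1/(1358732*((5*(1 + (27*(1/26))**2 + 8*(27*(1/26)))/(8 + 27*(1/26))))) = 1/(1358732*((5*(1 + (27/26)**2 + 8*(27/26))/(8 + 27/26)))) = 1/(1358732*((5*(1 + 729/676 + 108/13)/(235/26)))) = 1/(1358732*((5*(26/235)*(7021/676)))) = 1/(1358732*(7021/1222)) = (1/1358732)*(1222/7021) = 611/4769828686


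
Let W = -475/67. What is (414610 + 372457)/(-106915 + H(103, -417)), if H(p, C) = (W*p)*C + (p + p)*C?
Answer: 52733489/7482986 ≈ 7.0471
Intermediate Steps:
W = -475/67 (W = -475*1/67 = -475/67 ≈ -7.0896)
H(p, C) = -341*C*p/67 (H(p, C) = (-475*p/67)*C + (p + p)*C = -475*C*p/67 + (2*p)*C = -475*C*p/67 + 2*C*p = -341*C*p/67)
(414610 + 372457)/(-106915 + H(103, -417)) = (414610 + 372457)/(-106915 - 341/67*(-417)*103) = 787067/(-106915 + 14646291/67) = 787067/(7482986/67) = 787067*(67/7482986) = 52733489/7482986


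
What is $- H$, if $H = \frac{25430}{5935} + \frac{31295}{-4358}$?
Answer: $\frac{14982377}{5172946} \approx 2.8963$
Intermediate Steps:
$H = - \frac{14982377}{5172946}$ ($H = 25430 \cdot \frac{1}{5935} + 31295 \left(- \frac{1}{4358}\right) = \frac{5086}{1187} - \frac{31295}{4358} = - \frac{14982377}{5172946} \approx -2.8963$)
$- H = \left(-1\right) \left(- \frac{14982377}{5172946}\right) = \frac{14982377}{5172946}$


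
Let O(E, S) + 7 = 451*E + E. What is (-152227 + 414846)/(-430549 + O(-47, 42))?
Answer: -262619/451800 ≈ -0.58127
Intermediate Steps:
O(E, S) = -7 + 452*E (O(E, S) = -7 + (451*E + E) = -7 + 452*E)
(-152227 + 414846)/(-430549 + O(-47, 42)) = (-152227 + 414846)/(-430549 + (-7 + 452*(-47))) = 262619/(-430549 + (-7 - 21244)) = 262619/(-430549 - 21251) = 262619/(-451800) = 262619*(-1/451800) = -262619/451800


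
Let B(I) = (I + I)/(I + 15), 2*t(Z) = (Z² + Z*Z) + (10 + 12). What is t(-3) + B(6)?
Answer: 144/7 ≈ 20.571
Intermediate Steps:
t(Z) = 11 + Z² (t(Z) = ((Z² + Z*Z) + (10 + 12))/2 = ((Z² + Z²) + 22)/2 = (2*Z² + 22)/2 = (22 + 2*Z²)/2 = 11 + Z²)
B(I) = 2*I/(15 + I) (B(I) = (2*I)/(15 + I) = 2*I/(15 + I))
t(-3) + B(6) = (11 + (-3)²) + 2*6/(15 + 6) = (11 + 9) + 2*6/21 = 20 + 2*6*(1/21) = 20 + 4/7 = 144/7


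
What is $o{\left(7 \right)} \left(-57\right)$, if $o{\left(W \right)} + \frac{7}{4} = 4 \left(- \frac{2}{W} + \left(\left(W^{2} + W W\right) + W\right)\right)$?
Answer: $- \frac{665703}{28} \approx -23775.0$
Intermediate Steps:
$o{\left(W \right)} = - \frac{7}{4} - \frac{8}{W} + 4 W + 8 W^{2}$ ($o{\left(W \right)} = - \frac{7}{4} + 4 \left(- \frac{2}{W} + \left(\left(W^{2} + W W\right) + W\right)\right) = - \frac{7}{4} + 4 \left(- \frac{2}{W} + \left(\left(W^{2} + W^{2}\right) + W\right)\right) = - \frac{7}{4} + 4 \left(- \frac{2}{W} + \left(2 W^{2} + W\right)\right) = - \frac{7}{4} + 4 \left(- \frac{2}{W} + \left(W + 2 W^{2}\right)\right) = - \frac{7}{4} + 4 \left(W - \frac{2}{W} + 2 W^{2}\right) = - \frac{7}{4} + \left(- \frac{8}{W} + 4 W + 8 W^{2}\right) = - \frac{7}{4} - \frac{8}{W} + 4 W + 8 W^{2}$)
$o{\left(7 \right)} \left(-57\right) = \left(- \frac{7}{4} - \frac{8}{7} + 4 \cdot 7 + 8 \cdot 7^{2}\right) \left(-57\right) = \left(- \frac{7}{4} - \frac{8}{7} + 28 + 8 \cdot 49\right) \left(-57\right) = \left(- \frac{7}{4} - \frac{8}{7} + 28 + 392\right) \left(-57\right) = \frac{11679}{28} \left(-57\right) = - \frac{665703}{28}$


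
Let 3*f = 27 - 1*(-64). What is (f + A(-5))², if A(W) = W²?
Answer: 27556/9 ≈ 3061.8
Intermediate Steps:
f = 91/3 (f = (27 - 1*(-64))/3 = (27 + 64)/3 = (⅓)*91 = 91/3 ≈ 30.333)
(f + A(-5))² = (91/3 + (-5)²)² = (91/3 + 25)² = (166/3)² = 27556/9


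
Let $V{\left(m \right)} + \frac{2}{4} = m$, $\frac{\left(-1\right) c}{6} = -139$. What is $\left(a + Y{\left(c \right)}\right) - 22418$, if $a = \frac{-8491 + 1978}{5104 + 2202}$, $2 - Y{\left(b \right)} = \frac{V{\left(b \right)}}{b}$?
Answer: $- \frac{10507444789}{468708} \approx -22418.0$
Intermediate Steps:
$c = 834$ ($c = \left(-6\right) \left(-139\right) = 834$)
$V{\left(m \right)} = - \frac{1}{2} + m$
$Y{\left(b \right)} = 2 - \frac{- \frac{1}{2} + b}{b}$
$a = - \frac{501}{562}$ ($a = - \frac{6513}{7306} = \left(-6513\right) \frac{1}{7306} = - \frac{501}{562} \approx -0.89146$)
$\left(a + Y{\left(c \right)}\right) - 22418 = \left(- \frac{501}{562} + \frac{\frac{1}{2} + 834}{834}\right) - 22418 = \left(- \frac{501}{562} + \frac{1}{834} \cdot \frac{1669}{2}\right) - 22418 = \left(- \frac{501}{562} + \frac{1669}{1668}\right) - 22418 = \frac{51155}{468708} - 22418 = - \frac{10507444789}{468708}$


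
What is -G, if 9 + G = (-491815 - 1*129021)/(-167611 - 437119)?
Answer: 2410867/302365 ≈ 7.9734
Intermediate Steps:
G = -2410867/302365 (G = -9 + (-491815 - 1*129021)/(-167611 - 437119) = -9 + (-491815 - 129021)/(-604730) = -9 - 620836*(-1/604730) = -9 + 310418/302365 = -2410867/302365 ≈ -7.9734)
-G = -1*(-2410867/302365) = 2410867/302365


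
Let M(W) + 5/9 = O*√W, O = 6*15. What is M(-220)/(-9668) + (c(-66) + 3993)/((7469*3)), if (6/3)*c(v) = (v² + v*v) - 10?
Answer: 34578103/92841804 - 45*I*√55/2417 ≈ 0.37244 - 0.13808*I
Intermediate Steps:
O = 90
c(v) = -5 + v² (c(v) = ((v² + v*v) - 10)/2 = ((v² + v²) - 10)/2 = (2*v² - 10)/2 = (-10 + 2*v²)/2 = -5 + v²)
M(W) = -5/9 + 90*√W
M(-220)/(-9668) + (c(-66) + 3993)/((7469*3)) = (-5/9 + 90*√(-220))/(-9668) + ((-5 + (-66)²) + 3993)/((7469*3)) = (-5/9 + 90*(2*I*√55))*(-1/9668) + ((-5 + 4356) + 3993)/22407 = (-5/9 + 180*I*√55)*(-1/9668) + (4351 + 3993)*(1/22407) = (5/87012 - 45*I*√55/2417) + 8344*(1/22407) = (5/87012 - 45*I*√55/2417) + 1192/3201 = 34578103/92841804 - 45*I*√55/2417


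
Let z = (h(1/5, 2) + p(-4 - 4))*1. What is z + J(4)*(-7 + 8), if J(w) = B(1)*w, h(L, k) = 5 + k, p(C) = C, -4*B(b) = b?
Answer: -2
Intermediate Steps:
B(b) = -b/4
J(w) = -w/4 (J(w) = (-1/4*1)*w = -w/4)
z = -1 (z = ((5 + 2) + (-4 - 4))*1 = (7 - 8)*1 = -1*1 = -1)
z + J(4)*(-7 + 8) = -1 + (-1/4*4)*(-7 + 8) = -1 - 1*1 = -1 - 1 = -2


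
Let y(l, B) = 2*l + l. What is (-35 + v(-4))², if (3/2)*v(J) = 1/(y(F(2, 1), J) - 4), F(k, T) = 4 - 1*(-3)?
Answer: 3179089/2601 ≈ 1222.3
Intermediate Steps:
F(k, T) = 7 (F(k, T) = 4 + 3 = 7)
y(l, B) = 3*l
v(J) = 2/51 (v(J) = 2/(3*(3*7 - 4)) = 2/(3*(21 - 4)) = (⅔)/17 = (⅔)*(1/17) = 2/51)
(-35 + v(-4))² = (-35 + 2/51)² = (-1783/51)² = 3179089/2601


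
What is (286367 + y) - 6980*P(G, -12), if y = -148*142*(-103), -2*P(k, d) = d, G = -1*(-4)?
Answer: 2409135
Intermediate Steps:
G = 4
P(k, d) = -d/2
y = 2164648 (y = -21016*(-103) = 2164648)
(286367 + y) - 6980*P(G, -12) = (286367 + 2164648) - (-3490)*(-12) = 2451015 - 6980*6 = 2451015 - 41880 = 2409135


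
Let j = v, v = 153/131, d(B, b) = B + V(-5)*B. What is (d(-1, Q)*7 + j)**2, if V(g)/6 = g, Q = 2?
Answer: 715348516/17161 ≈ 41685.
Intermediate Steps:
V(g) = 6*g
d(B, b) = -29*B (d(B, b) = B + (6*(-5))*B = B - 30*B = -29*B)
v = 153/131 (v = 153*(1/131) = 153/131 ≈ 1.1679)
j = 153/131 ≈ 1.1679
(d(-1, Q)*7 + j)**2 = (-29*(-1)*7 + 153/131)**2 = (29*7 + 153/131)**2 = (203 + 153/131)**2 = (26746/131)**2 = 715348516/17161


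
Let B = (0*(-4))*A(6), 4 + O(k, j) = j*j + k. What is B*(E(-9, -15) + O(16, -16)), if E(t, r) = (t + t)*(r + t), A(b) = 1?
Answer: 0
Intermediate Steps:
O(k, j) = -4 + k + j² (O(k, j) = -4 + (j*j + k) = -4 + (j² + k) = -4 + (k + j²) = -4 + k + j²)
E(t, r) = 2*t*(r + t) (E(t, r) = (2*t)*(r + t) = 2*t*(r + t))
B = 0 (B = (0*(-4))*1 = 0*1 = 0)
B*(E(-9, -15) + O(16, -16)) = 0*(2*(-9)*(-15 - 9) + (-4 + 16 + (-16)²)) = 0*(2*(-9)*(-24) + (-4 + 16 + 256)) = 0*(432 + 268) = 0*700 = 0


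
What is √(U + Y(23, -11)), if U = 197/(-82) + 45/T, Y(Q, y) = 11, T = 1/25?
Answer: √7622310/82 ≈ 33.669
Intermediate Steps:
T = 1/25 ≈ 0.040000
U = 92053/82 (U = 197/(-82) + 45/(1/25) = 197*(-1/82) + 45*25 = -197/82 + 1125 = 92053/82 ≈ 1122.6)
√(U + Y(23, -11)) = √(92053/82 + 11) = √(92955/82) = √7622310/82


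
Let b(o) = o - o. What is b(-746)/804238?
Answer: 0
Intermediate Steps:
b(o) = 0
b(-746)/804238 = 0/804238 = 0*(1/804238) = 0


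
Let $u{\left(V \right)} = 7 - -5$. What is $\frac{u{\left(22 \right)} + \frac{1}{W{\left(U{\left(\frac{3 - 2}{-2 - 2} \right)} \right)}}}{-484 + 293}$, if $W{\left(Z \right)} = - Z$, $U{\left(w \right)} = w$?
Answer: $- \frac{16}{191} \approx -0.08377$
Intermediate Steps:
$u{\left(V \right)} = 12$ ($u{\left(V \right)} = 7 + 5 = 12$)
$\frac{u{\left(22 \right)} + \frac{1}{W{\left(U{\left(\frac{3 - 2}{-2 - 2} \right)} \right)}}}{-484 + 293} = \frac{12 + \frac{1}{\left(-1\right) \frac{3 - 2}{-2 - 2}}}{-484 + 293} = \frac{12 + \frac{1}{\left(-1\right) 1 \frac{1}{-4}}}{-191} = \left(12 + \frac{1}{\left(-1\right) 1 \left(- \frac{1}{4}\right)}\right) \left(- \frac{1}{191}\right) = \left(12 + \frac{1}{\left(-1\right) \left(- \frac{1}{4}\right)}\right) \left(- \frac{1}{191}\right) = \left(12 + \frac{1}{\frac{1}{4}}\right) \left(- \frac{1}{191}\right) = \left(12 + 4\right) \left(- \frac{1}{191}\right) = 16 \left(- \frac{1}{191}\right) = - \frac{16}{191}$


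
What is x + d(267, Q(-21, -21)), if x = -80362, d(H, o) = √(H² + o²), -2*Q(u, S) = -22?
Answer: -80362 + √71410 ≈ -80095.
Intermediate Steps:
Q(u, S) = 11 (Q(u, S) = -½*(-22) = 11)
x + d(267, Q(-21, -21)) = -80362 + √(267² + 11²) = -80362 + √(71289 + 121) = -80362 + √71410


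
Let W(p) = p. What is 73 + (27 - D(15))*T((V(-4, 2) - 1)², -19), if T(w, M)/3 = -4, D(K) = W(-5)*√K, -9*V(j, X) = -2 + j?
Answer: -251 - 60*√15 ≈ -483.38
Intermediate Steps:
V(j, X) = 2/9 - j/9 (V(j, X) = -(-2 + j)/9 = 2/9 - j/9)
D(K) = -5*√K
T(w, M) = -12 (T(w, M) = 3*(-4) = -12)
73 + (27 - D(15))*T((V(-4, 2) - 1)², -19) = 73 + (27 - (-5)*√15)*(-12) = 73 + (27 + 5*√15)*(-12) = 73 + (-324 - 60*√15) = -251 - 60*√15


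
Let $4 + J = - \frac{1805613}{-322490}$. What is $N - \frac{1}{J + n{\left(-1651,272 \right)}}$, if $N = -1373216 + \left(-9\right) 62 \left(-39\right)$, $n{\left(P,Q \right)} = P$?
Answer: $- \frac{718859109527508}{531915337} \approx -1.3515 \cdot 10^{6}$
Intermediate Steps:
$J = \frac{515653}{322490}$ ($J = -4 - \frac{1805613}{-322490} = -4 - - \frac{1805613}{322490} = -4 + \frac{1805613}{322490} = \frac{515653}{322490} \approx 1.599$)
$N = -1351454$ ($N = -1373216 - -21762 = -1373216 + 21762 = -1351454$)
$N - \frac{1}{J + n{\left(-1651,272 \right)}} = -1351454 - \frac{1}{\frac{515653}{322490} - 1651} = -1351454 - \frac{1}{- \frac{531915337}{322490}} = -1351454 - - \frac{322490}{531915337} = -1351454 + \frac{322490}{531915337} = - \frac{718859109527508}{531915337}$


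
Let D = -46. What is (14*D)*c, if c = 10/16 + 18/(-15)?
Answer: 3703/10 ≈ 370.30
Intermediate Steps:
c = -23/40 (c = 10*(1/16) + 18*(-1/15) = 5/8 - 6/5 = -23/40 ≈ -0.57500)
(14*D)*c = (14*(-46))*(-23/40) = -644*(-23/40) = 3703/10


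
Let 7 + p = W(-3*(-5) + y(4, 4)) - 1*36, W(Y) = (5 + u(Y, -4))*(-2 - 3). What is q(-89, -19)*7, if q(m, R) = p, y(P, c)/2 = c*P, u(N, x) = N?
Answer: -2121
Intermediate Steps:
y(P, c) = 2*P*c (y(P, c) = 2*(c*P) = 2*(P*c) = 2*P*c)
W(Y) = -25 - 5*Y (W(Y) = (5 + Y)*(-2 - 3) = (5 + Y)*(-5) = -25 - 5*Y)
p = -303 (p = -7 + ((-25 - 5*(-3*(-5) + 2*4*4)) - 1*36) = -7 + ((-25 - 5*(15 + 32)) - 36) = -7 + ((-25 - 5*47) - 36) = -7 + ((-25 - 235) - 36) = -7 + (-260 - 36) = -7 - 296 = -303)
q(m, R) = -303
q(-89, -19)*7 = -303*7 = -2121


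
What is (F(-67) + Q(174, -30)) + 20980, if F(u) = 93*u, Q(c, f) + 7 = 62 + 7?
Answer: 14811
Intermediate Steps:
Q(c, f) = 62 (Q(c, f) = -7 + (62 + 7) = -7 + 69 = 62)
(F(-67) + Q(174, -30)) + 20980 = (93*(-67) + 62) + 20980 = (-6231 + 62) + 20980 = -6169 + 20980 = 14811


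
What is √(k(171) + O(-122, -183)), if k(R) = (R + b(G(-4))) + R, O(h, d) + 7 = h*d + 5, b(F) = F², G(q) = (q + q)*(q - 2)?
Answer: √24970 ≈ 158.02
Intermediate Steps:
G(q) = 2*q*(-2 + q) (G(q) = (2*q)*(-2 + q) = 2*q*(-2 + q))
O(h, d) = -2 + d*h (O(h, d) = -7 + (h*d + 5) = -7 + (d*h + 5) = -7 + (5 + d*h) = -2 + d*h)
k(R) = 2304 + 2*R (k(R) = (R + (2*(-4)*(-2 - 4))²) + R = (R + (2*(-4)*(-6))²) + R = (R + 48²) + R = (R + 2304) + R = (2304 + R) + R = 2304 + 2*R)
√(k(171) + O(-122, -183)) = √((2304 + 2*171) + (-2 - 183*(-122))) = √((2304 + 342) + (-2 + 22326)) = √(2646 + 22324) = √24970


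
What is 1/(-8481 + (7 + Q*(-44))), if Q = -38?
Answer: -1/6802 ≈ -0.00014702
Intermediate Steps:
1/(-8481 + (7 + Q*(-44))) = 1/(-8481 + (7 - 38*(-44))) = 1/(-8481 + (7 + 1672)) = 1/(-8481 + 1679) = 1/(-6802) = -1/6802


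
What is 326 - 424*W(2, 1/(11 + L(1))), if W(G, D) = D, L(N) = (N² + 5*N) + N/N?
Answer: 2722/9 ≈ 302.44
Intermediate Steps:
L(N) = 1 + N² + 5*N (L(N) = (N² + 5*N) + 1 = 1 + N² + 5*N)
326 - 424*W(2, 1/(11 + L(1))) = 326 - 424/(11 + (1 + 1² + 5*1)) = 326 - 424/(11 + (1 + 1 + 5)) = 326 - 424/(11 + 7) = 326 - 424/18 = 326 - 424*1/18 = 326 - 212/9 = 2722/9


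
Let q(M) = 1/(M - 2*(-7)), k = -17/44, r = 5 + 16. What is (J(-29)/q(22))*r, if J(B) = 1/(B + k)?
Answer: -11088/431 ≈ -25.726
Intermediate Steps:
r = 21
k = -17/44 (k = -17*1/44 = -17/44 ≈ -0.38636)
J(B) = 1/(-17/44 + B) (J(B) = 1/(B - 17/44) = 1/(-17/44 + B))
q(M) = 1/(14 + M) (q(M) = 1/(M + 14) = 1/(14 + M))
(J(-29)/q(22))*r = ((44/(-17 + 44*(-29)))/(1/(14 + 22)))*21 = ((44/(-17 - 1276))/(1/36))*21 = ((44/(-1293))/(1/36))*21 = ((44*(-1/1293))*36)*21 = -44/1293*36*21 = -528/431*21 = -11088/431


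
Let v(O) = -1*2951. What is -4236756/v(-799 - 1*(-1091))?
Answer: 4236756/2951 ≈ 1435.7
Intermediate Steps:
v(O) = -2951
-4236756/v(-799 - 1*(-1091)) = -4236756/(-2951) = -4236756*(-1/2951) = 4236756/2951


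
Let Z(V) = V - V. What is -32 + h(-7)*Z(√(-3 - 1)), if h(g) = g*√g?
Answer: -32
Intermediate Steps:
Z(V) = 0
h(g) = g^(3/2)
-32 + h(-7)*Z(√(-3 - 1)) = -32 + (-7)^(3/2)*0 = -32 - 7*I*√7*0 = -32 + 0 = -32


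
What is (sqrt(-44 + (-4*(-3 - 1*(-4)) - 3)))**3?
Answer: -51*I*sqrt(51) ≈ -364.21*I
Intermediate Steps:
(sqrt(-44 + (-4*(-3 - 1*(-4)) - 3)))**3 = (sqrt(-44 + (-4*(-3 + 4) - 3)))**3 = (sqrt(-44 + (-4*1 - 3)))**3 = (sqrt(-44 + (-4 - 3)))**3 = (sqrt(-44 - 7))**3 = (sqrt(-51))**3 = (I*sqrt(51))**3 = -51*I*sqrt(51)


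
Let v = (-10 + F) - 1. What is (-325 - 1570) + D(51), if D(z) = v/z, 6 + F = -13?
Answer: -32225/17 ≈ -1895.6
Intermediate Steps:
F = -19 (F = -6 - 13 = -19)
v = -30 (v = (-10 - 19) - 1 = -29 - 1 = -30)
D(z) = -30/z
(-325 - 1570) + D(51) = (-325 - 1570) - 30/51 = -1895 - 30*1/51 = -1895 - 10/17 = -32225/17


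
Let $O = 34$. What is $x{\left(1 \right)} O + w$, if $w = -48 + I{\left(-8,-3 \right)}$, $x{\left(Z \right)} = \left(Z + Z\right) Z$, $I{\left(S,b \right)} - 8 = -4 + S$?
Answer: $16$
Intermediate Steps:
$I{\left(S,b \right)} = 4 + S$ ($I{\left(S,b \right)} = 8 + \left(-4 + S\right) = 4 + S$)
$x{\left(Z \right)} = 2 Z^{2}$ ($x{\left(Z \right)} = 2 Z Z = 2 Z^{2}$)
$w = -52$ ($w = -48 + \left(4 - 8\right) = -48 - 4 = -52$)
$x{\left(1 \right)} O + w = 2 \cdot 1^{2} \cdot 34 - 52 = 2 \cdot 1 \cdot 34 - 52 = 2 \cdot 34 - 52 = 68 - 52 = 16$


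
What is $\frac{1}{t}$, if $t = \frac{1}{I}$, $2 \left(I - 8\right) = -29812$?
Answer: $-14898$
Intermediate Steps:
$I = -14898$ ($I = 8 + \frac{1}{2} \left(-29812\right) = 8 - 14906 = -14898$)
$t = - \frac{1}{14898}$ ($t = \frac{1}{-14898} = - \frac{1}{14898} \approx -6.7123 \cdot 10^{-5}$)
$\frac{1}{t} = \frac{1}{- \frac{1}{14898}} = -14898$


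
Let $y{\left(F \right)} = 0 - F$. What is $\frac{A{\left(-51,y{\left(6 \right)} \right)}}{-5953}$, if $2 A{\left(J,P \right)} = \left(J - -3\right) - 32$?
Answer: $\frac{40}{5953} \approx 0.0067193$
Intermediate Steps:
$y{\left(F \right)} = - F$
$A{\left(J,P \right)} = - \frac{29}{2} + \frac{J}{2}$ ($A{\left(J,P \right)} = \frac{\left(J - -3\right) - 32}{2} = \frac{\left(J + 3\right) - 32}{2} = \frac{\left(3 + J\right) - 32}{2} = \frac{-29 + J}{2} = - \frac{29}{2} + \frac{J}{2}$)
$\frac{A{\left(-51,y{\left(6 \right)} \right)}}{-5953} = \frac{- \frac{29}{2} + \frac{1}{2} \left(-51\right)}{-5953} = \left(- \frac{29}{2} - \frac{51}{2}\right) \left(- \frac{1}{5953}\right) = \left(-40\right) \left(- \frac{1}{5953}\right) = \frac{40}{5953}$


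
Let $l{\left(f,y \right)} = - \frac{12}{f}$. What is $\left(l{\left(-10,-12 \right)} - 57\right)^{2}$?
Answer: $\frac{77841}{25} \approx 3113.6$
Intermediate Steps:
$\left(l{\left(-10,-12 \right)} - 57\right)^{2} = \left(- \frac{12}{-10} - 57\right)^{2} = \left(\left(-12\right) \left(- \frac{1}{10}\right) - 57\right)^{2} = \left(\frac{6}{5} - 57\right)^{2} = \left(- \frac{279}{5}\right)^{2} = \frac{77841}{25}$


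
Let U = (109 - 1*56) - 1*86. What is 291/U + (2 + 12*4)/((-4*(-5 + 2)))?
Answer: -307/66 ≈ -4.6515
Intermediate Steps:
U = -33 (U = (109 - 56) - 86 = 53 - 86 = -33)
291/U + (2 + 12*4)/((-4*(-5 + 2))) = 291/(-33) + (2 + 12*4)/((-4*(-5 + 2))) = 291*(-1/33) + (2 + 48)/((-4*(-3))) = -97/11 + 50/12 = -97/11 + 50*(1/12) = -97/11 + 25/6 = -307/66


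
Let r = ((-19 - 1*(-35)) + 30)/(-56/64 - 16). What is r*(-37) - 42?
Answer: 7946/135 ≈ 58.859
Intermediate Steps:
r = -368/135 (r = ((-19 + 35) + 30)/(-56*1/64 - 16) = (16 + 30)/(-7/8 - 16) = 46/(-135/8) = 46*(-8/135) = -368/135 ≈ -2.7259)
r*(-37) - 42 = -368/135*(-37) - 42 = 13616/135 - 42 = 7946/135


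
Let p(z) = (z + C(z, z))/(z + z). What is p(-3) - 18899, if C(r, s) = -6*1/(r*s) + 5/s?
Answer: -170083/9 ≈ -18898.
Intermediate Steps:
C(r, s) = 5/s - 6/(r*s) (C(r, s) = -6*1/(r*s) + 5/s = -6/(r*s) + 5/s = 5/s - 6/(r*s))
p(z) = (z + (-6 + 5*z)/z**2)/(2*z) (p(z) = (z + (-6 + 5*z)/(z*z))/(z + z) = (z + (-6 + 5*z)/z**2)/((2*z)) = (z + (-6 + 5*z)/z**2)*(1/(2*z)) = (z + (-6 + 5*z)/z**2)/(2*z))
p(-3) - 18899 = (1/2)*(-6 + (-3)**3 + 5*(-3))/(-3)**3 - 18899 = (1/2)*(-1/27)*(-6 - 27 - 15) - 18899 = (1/2)*(-1/27)*(-48) - 18899 = 8/9 - 18899 = -170083/9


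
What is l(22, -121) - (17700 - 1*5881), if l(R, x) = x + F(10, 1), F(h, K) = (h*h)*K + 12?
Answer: -11828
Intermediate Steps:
F(h, K) = 12 + K*h**2 (F(h, K) = h**2*K + 12 = K*h**2 + 12 = 12 + K*h**2)
l(R, x) = 112 + x (l(R, x) = x + (12 + 1*10**2) = x + (12 + 1*100) = x + (12 + 100) = x + 112 = 112 + x)
l(22, -121) - (17700 - 1*5881) = (112 - 121) - (17700 - 1*5881) = -9 - (17700 - 5881) = -9 - 1*11819 = -9 - 11819 = -11828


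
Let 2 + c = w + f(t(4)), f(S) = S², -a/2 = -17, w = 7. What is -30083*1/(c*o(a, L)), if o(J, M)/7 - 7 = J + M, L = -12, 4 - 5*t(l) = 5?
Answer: -752075/25578 ≈ -29.403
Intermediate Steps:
t(l) = -⅕ (t(l) = ⅘ - ⅕*5 = ⅘ - 1 = -⅕)
a = 34 (a = -2*(-17) = 34)
o(J, M) = 49 + 7*J + 7*M (o(J, M) = 49 + 7*(J + M) = 49 + (7*J + 7*M) = 49 + 7*J + 7*M)
c = 126/25 (c = -2 + (7 + (-⅕)²) = -2 + (7 + 1/25) = -2 + 176/25 = 126/25 ≈ 5.0400)
-30083*1/(c*o(a, L)) = -30083*25/(126*(49 + 7*34 + 7*(-12))) = -30083*25/(126*(49 + 238 - 84)) = -30083/(203*(126/25)) = -30083/25578/25 = -30083*25/25578 = -752075/25578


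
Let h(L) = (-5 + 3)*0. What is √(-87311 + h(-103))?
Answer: I*√87311 ≈ 295.48*I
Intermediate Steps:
h(L) = 0 (h(L) = -2*0 = 0)
√(-87311 + h(-103)) = √(-87311 + 0) = √(-87311) = I*√87311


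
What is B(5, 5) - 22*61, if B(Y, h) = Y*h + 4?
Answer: -1313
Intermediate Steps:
B(Y, h) = 4 + Y*h
B(5, 5) - 22*61 = (4 + 5*5) - 22*61 = (4 + 25) - 1342 = 29 - 1342 = -1313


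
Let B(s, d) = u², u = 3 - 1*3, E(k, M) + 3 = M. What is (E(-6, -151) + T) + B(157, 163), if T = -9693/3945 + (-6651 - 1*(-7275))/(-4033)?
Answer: -830574013/5303395 ≈ -156.61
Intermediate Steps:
E(k, M) = -3 + M
u = 0 (u = 3 - 3 = 0)
B(s, d) = 0 (B(s, d) = 0² = 0)
T = -13851183/5303395 (T = -9693*1/3945 + (-6651 + 7275)*(-1/4033) = -3231/1315 + 624*(-1/4033) = -3231/1315 - 624/4033 = -13851183/5303395 ≈ -2.6118)
(E(-6, -151) + T) + B(157, 163) = ((-3 - 151) - 13851183/5303395) + 0 = (-154 - 13851183/5303395) + 0 = -830574013/5303395 + 0 = -830574013/5303395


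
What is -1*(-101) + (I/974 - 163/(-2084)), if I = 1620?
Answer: 104273129/1014908 ≈ 102.74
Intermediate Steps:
-1*(-101) + (I/974 - 163/(-2084)) = -1*(-101) + (1620/974 - 163/(-2084)) = 101 + (1620*(1/974) - 163*(-1/2084)) = 101 + (810/487 + 163/2084) = 101 + 1767421/1014908 = 104273129/1014908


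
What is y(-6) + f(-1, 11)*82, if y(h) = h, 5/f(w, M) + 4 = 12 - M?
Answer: -428/3 ≈ -142.67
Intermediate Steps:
f(w, M) = 5/(8 - M) (f(w, M) = 5/(-4 + (12 - M)) = 5/(8 - M))
y(-6) + f(-1, 11)*82 = -6 - 5/(-8 + 11)*82 = -6 - 5/3*82 = -6 - 410/3 = -428/3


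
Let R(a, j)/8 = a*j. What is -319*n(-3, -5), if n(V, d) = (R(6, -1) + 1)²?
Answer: -704671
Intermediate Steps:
R(a, j) = 8*a*j (R(a, j) = 8*(a*j) = 8*a*j)
n(V, d) = 2209 (n(V, d) = (8*6*(-1) + 1)² = (-48 + 1)² = (-47)² = 2209)
-319*n(-3, -5) = -319*2209 = -704671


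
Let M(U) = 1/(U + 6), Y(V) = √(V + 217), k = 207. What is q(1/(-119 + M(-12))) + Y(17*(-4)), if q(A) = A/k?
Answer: -2/49335 + √149 ≈ 12.207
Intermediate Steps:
Y(V) = √(217 + V)
M(U) = 1/(6 + U)
q(A) = A/207
q(1/(-119 + M(-12))) + Y(17*(-4)) = 1/(207*(-119 + 1/(6 - 12))) + √(217 + 17*(-4)) = 1/(207*(-119 + 1/(-6))) + √(217 - 68) = 1/(207*(-119 - ⅙)) + √149 = 1/(207*(-715/6)) + √149 = (1/207)*(-6/715) + √149 = -2/49335 + √149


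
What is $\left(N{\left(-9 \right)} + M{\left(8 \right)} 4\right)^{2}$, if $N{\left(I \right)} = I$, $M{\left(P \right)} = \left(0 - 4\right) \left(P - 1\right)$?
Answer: $14641$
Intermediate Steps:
$M{\left(P \right)} = 4 - 4 P$ ($M{\left(P \right)} = - 4 \left(-1 + P\right) = 4 - 4 P$)
$\left(N{\left(-9 \right)} + M{\left(8 \right)} 4\right)^{2} = \left(-9 + \left(4 - 32\right) 4\right)^{2} = \left(-9 - 112\right)^{2} = \left(-121\right)^{2} = 14641$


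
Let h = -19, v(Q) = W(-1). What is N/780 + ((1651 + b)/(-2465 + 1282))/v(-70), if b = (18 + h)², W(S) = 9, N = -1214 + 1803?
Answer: 18251/30420 ≈ 0.59997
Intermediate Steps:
N = 589
v(Q) = 9
b = 1 (b = (18 - 19)² = (-1)² = 1)
N/780 + ((1651 + b)/(-2465 + 1282))/v(-70) = 589/780 + ((1651 + 1)/(-2465 + 1282))/9 = 589*(1/780) + (1652/(-1183))*(⅑) = 589/780 + (1652*(-1/1183))*(⅑) = 589/780 - 236/169*⅑ = 589/780 - 236/1521 = 18251/30420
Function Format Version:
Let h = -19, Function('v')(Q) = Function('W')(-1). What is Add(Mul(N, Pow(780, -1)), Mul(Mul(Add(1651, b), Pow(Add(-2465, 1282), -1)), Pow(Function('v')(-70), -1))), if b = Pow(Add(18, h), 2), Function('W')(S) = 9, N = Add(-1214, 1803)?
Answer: Rational(18251, 30420) ≈ 0.59997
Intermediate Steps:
N = 589
Function('v')(Q) = 9
b = 1 (b = Pow(Add(18, -19), 2) = Pow(-1, 2) = 1)
Add(Mul(N, Pow(780, -1)), Mul(Mul(Add(1651, b), Pow(Add(-2465, 1282), -1)), Pow(Function('v')(-70), -1))) = Add(Mul(589, Pow(780, -1)), Mul(Mul(Add(1651, 1), Pow(Add(-2465, 1282), -1)), Pow(9, -1))) = Add(Mul(589, Rational(1, 780)), Mul(Mul(1652, Pow(-1183, -1)), Rational(1, 9))) = Add(Rational(589, 780), Mul(Mul(1652, Rational(-1, 1183)), Rational(1, 9))) = Add(Rational(589, 780), Mul(Rational(-236, 169), Rational(1, 9))) = Add(Rational(589, 780), Rational(-236, 1521)) = Rational(18251, 30420)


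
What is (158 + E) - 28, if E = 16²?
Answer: 386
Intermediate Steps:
E = 256
(158 + E) - 28 = (158 + 256) - 28 = 414 - 28 = 386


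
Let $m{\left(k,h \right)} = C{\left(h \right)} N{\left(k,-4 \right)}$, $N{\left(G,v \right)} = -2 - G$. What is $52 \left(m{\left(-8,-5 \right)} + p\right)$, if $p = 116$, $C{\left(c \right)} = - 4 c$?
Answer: $12272$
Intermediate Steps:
$m{\left(k,h \right)} = - 4 h \left(-2 - k\right)$
$52 \left(m{\left(-8,-5 \right)} + p\right) = 52 \left(4 \left(-5\right) \left(2 - 8\right) + 116\right) = 52 \left(4 \left(-5\right) \left(-6\right) + 116\right) = 52 \left(120 + 116\right) = 52 \cdot 236 = 12272$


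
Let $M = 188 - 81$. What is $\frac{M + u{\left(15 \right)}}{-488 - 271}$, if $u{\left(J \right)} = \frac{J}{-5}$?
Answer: $- \frac{104}{759} \approx -0.13702$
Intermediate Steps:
$u{\left(J \right)} = - \frac{J}{5}$ ($u{\left(J \right)} = J \left(- \frac{1}{5}\right) = - \frac{J}{5}$)
$M = 107$
$\frac{M + u{\left(15 \right)}}{-488 - 271} = \frac{107 - 3}{-488 - 271} = \frac{107 - 3}{-759} = 104 \left(- \frac{1}{759}\right) = - \frac{104}{759}$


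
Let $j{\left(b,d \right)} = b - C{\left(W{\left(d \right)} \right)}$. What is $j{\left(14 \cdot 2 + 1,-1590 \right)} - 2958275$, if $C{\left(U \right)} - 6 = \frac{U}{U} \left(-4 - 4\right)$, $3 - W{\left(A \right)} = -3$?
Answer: $-2958244$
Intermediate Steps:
$W{\left(A \right)} = 6$ ($W{\left(A \right)} = 3 - -3 = 3 + 3 = 6$)
$C{\left(U \right)} = -2$ ($C{\left(U \right)} = 6 + \frac{U}{U} \left(-4 - 4\right) = 6 + 1 \left(-8\right) = 6 - 8 = -2$)
$j{\left(b,d \right)} = 2 + b$ ($j{\left(b,d \right)} = b - -2 = b + 2 = 2 + b$)
$j{\left(14 \cdot 2 + 1,-1590 \right)} - 2958275 = \left(2 + \left(14 \cdot 2 + 1\right)\right) - 2958275 = \left(2 + \left(28 + 1\right)\right) - 2958275 = \left(2 + 29\right) - 2958275 = 31 - 2958275 = -2958244$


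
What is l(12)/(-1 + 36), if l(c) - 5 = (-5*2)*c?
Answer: -23/7 ≈ -3.2857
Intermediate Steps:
l(c) = 5 - 10*c (l(c) = 5 + (-5*2)*c = 5 - 10*c)
l(12)/(-1 + 36) = (5 - 10*12)/(-1 + 36) = (5 - 120)/35 = -115*1/35 = -23/7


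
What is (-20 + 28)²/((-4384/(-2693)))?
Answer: 5386/137 ≈ 39.314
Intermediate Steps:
(-20 + 28)²/((-4384/(-2693))) = 8²/((-4384*(-1/2693))) = 64/(4384/2693) = 64*(2693/4384) = 5386/137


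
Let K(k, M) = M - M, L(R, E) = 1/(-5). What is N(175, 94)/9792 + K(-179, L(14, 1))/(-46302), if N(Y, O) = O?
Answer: 47/4896 ≈ 0.0095997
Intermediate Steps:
L(R, E) = -⅕
K(k, M) = 0
N(175, 94)/9792 + K(-179, L(14, 1))/(-46302) = 94/9792 + 0/(-46302) = 94*(1/9792) + 0*(-1/46302) = 47/4896 + 0 = 47/4896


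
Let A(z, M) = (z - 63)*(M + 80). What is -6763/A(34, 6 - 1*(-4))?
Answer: 6763/2610 ≈ 2.5912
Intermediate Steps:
A(z, M) = (-63 + z)*(80 + M)
-6763/A(34, 6 - 1*(-4)) = -6763/(-5040 - 63*(6 - 1*(-4)) + 80*34 + (6 - 1*(-4))*34) = -6763/(-5040 - 63*(6 + 4) + 2720 + (6 + 4)*34) = -6763/(-5040 - 63*10 + 2720 + 10*34) = -6763/(-5040 - 630 + 2720 + 340) = -6763/(-2610) = -6763*(-1/2610) = 6763/2610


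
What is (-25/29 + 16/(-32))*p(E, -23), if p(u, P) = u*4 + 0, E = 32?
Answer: -5056/29 ≈ -174.34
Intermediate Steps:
p(u, P) = 4*u (p(u, P) = 4*u + 0 = 4*u)
(-25/29 + 16/(-32))*p(E, -23) = (-25/29 + 16/(-32))*(4*32) = (-25*1/29 + 16*(-1/32))*128 = (-25/29 - 1/2)*128 = -79/58*128 = -5056/29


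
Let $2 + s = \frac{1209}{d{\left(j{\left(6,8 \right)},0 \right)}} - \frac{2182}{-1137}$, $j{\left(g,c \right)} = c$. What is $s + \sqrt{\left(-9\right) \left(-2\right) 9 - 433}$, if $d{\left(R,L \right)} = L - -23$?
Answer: $\frac{1372517}{26151} + i \sqrt{271} \approx 52.484 + 16.462 i$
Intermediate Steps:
$d{\left(R,L \right)} = 23 + L$ ($d{\left(R,L \right)} = L + 23 = 23 + L$)
$s = \frac{1372517}{26151}$ ($s = -2 - \left(- \frac{2182}{1137} - \frac{1209}{23 + 0}\right) = -2 - \left(- \frac{2182}{1137} - \frac{1209}{23}\right) = -2 + \left(1209 \cdot \frac{1}{23} + \frac{2182}{1137}\right) = -2 + \left(\frac{1209}{23} + \frac{2182}{1137}\right) = -2 + \frac{1424819}{26151} = \frac{1372517}{26151} \approx 52.484$)
$s + \sqrt{\left(-9\right) \left(-2\right) 9 - 433} = \frac{1372517}{26151} + \sqrt{\left(-9\right) \left(-2\right) 9 - 433} = \frac{1372517}{26151} + \sqrt{18 \cdot 9 - 433} = \frac{1372517}{26151} + \sqrt{162 - 433} = \frac{1372517}{26151} + \sqrt{-271} = \frac{1372517}{26151} + i \sqrt{271}$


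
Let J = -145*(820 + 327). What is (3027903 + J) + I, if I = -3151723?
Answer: -290135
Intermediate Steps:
J = -166315 (J = -145*1147 = -166315)
(3027903 + J) + I = (3027903 - 166315) - 3151723 = 2861588 - 3151723 = -290135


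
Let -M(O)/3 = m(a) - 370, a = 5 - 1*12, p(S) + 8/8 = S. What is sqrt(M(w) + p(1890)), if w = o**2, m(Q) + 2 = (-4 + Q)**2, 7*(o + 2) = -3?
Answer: sqrt(2642) ≈ 51.400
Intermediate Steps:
o = -17/7 (o = -2 + (1/7)*(-3) = -2 - 3/7 = -17/7 ≈ -2.4286)
p(S) = -1 + S
a = -7 (a = 5 - 12 = -7)
m(Q) = -2 + (-4 + Q)**2
w = 289/49 (w = (-17/7)**2 = 289/49 ≈ 5.8980)
M(O) = 753 (M(O) = -3*((-2 + (-4 - 7)**2) - 370) = -3*((-2 + (-11)**2) - 370) = -3*((-2 + 121) - 370) = -3*(119 - 370) = -3*(-251) = 753)
sqrt(M(w) + p(1890)) = sqrt(753 + (-1 + 1890)) = sqrt(753 + 1889) = sqrt(2642)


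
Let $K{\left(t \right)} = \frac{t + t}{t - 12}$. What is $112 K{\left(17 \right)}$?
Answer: $\frac{3808}{5} \approx 761.6$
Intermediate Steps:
$K{\left(t \right)} = \frac{2 t}{-12 + t}$
$112 K{\left(17 \right)} = 112 \cdot 2 \cdot 17 \frac{1}{-12 + 17} = 112 \cdot 2 \cdot 17 \cdot \frac{1}{5} = 112 \cdot \frac{34}{5} = \frac{3808}{5}$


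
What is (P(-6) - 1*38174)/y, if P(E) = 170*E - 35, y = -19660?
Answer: 39229/19660 ≈ 1.9954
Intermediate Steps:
P(E) = -35 + 170*E
(P(-6) - 1*38174)/y = ((-35 + 170*(-6)) - 1*38174)/(-19660) = ((-35 - 1020) - 38174)*(-1/19660) = (-1055 - 38174)*(-1/19660) = -39229*(-1/19660) = 39229/19660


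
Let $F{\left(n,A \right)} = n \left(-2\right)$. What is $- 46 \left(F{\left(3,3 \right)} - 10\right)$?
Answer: $736$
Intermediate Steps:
$F{\left(n,A \right)} = - 2 n$
$- 46 \left(F{\left(3,3 \right)} - 10\right) = - 46 \left(\left(-2\right) 3 - 10\right) = - 46 \left(-6 - 10\right) = \left(-46\right) \left(-16\right) = 736$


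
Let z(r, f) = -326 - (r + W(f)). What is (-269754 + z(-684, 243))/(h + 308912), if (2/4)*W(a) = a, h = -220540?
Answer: -134941/44186 ≈ -3.0539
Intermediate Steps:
W(a) = 2*a
z(r, f) = -326 - r - 2*f (z(r, f) = -326 - (r + 2*f) = -326 + (-r - 2*f) = -326 - r - 2*f)
(-269754 + z(-684, 243))/(h + 308912) = (-269754 + (-326 - 1*(-684) - 2*243))/(-220540 + 308912) = (-269754 + (-326 + 684 - 486))/88372 = (-269754 - 128)*(1/88372) = -269882*1/88372 = -134941/44186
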